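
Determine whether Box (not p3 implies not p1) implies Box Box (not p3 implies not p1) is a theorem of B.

Invalid (countermodel exists)

Tableau for the negation not (Box (not p3 implies not p1) implies Box Box (not p3 implies not p1)):
1. not (Box (not p3 implies not p1) implies Box Box (not p3 implies not p1)), w0
2. Box (not p3 implies not p1), w0   [neg-implies-rule on 1]
3. not Box Box (not p3 implies not p1), w0   [neg-implies-rule on 1]
4. not p3 implies not p1, w0   [Box-rule on 2 via w0Rw0]
5. not p1, w0   [implies-rule on 4 (branches; this branch)]
6. not Box (not p3 implies not p1), w1   [neg-Box-rule on 3: fresh world w1, w0Rw1]
7. not p3 implies not p1, w1   [Box-rule on 2 via w0Rw1]
8. not p1, w1   [implies-rule on 7 (branches; this branch)]
9. not (not p3 implies not p1), w2   [neg-Box-rule on 6: fresh world w2, w1Rw2]
10. not p3, w2   [neg-implies-rule on 9]
11. p1, w2   [neg-implies-rule on 9]
Accessibility: w0Rw0, w0Rw1, w1Rw0, w1Rw1, w1Rw2, w2Rw1, w2Rw2
The negation has an open branch (countermodel exists).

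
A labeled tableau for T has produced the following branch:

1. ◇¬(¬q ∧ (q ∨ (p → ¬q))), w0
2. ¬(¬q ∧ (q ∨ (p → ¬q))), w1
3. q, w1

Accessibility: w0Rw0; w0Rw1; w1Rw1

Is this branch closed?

No, open

There is no literal clash: for every atom and world, at most one sign appears.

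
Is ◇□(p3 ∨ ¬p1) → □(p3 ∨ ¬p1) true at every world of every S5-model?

Tableau for the negation ¬(◇□(p3 ∨ ¬p1) → □(p3 ∨ ¬p1)):
1. ¬(◇□(p3 ∨ ¬p1) → □(p3 ∨ ¬p1)), u
2. ◇□(p3 ∨ ¬p1), u   [¬→-rule on 1]
3. ¬□(p3 ∨ ¬p1), u   [¬→-rule on 1]
4. □(p3 ∨ ¬p1), v   [◇-rule on 2: fresh world v, uRv]
5. p3 ∨ ¬p1, u   [□-rule on 4 via vRu]
6. p3 ∨ ¬p1, v   [□-rule on 4 via vRv]
7. ¬p1, u   [∨-rule on 5 (branches; this branch)]
8. ¬p1, v   [∨-rule on 6 (branches; this branch)]
9. ¬(p3 ∨ ¬p1), w   [¬□-rule on 3: fresh world w, uRw]
10. ¬p3, w   [¬∨-rule on 9]
11. p1, w   [¬∨-rule on 9]
12. p3 ∨ ¬p1, w   [□-rule on 4 via vRw]
13. ¬p1, w   [∨-rule on 12 (branches; this branch)]
Accessibility: uRu, uRv, uRw, vRu, vRv, vRw, wRu, wRv, wRw
Branch closes: p1 and ¬p1 both at w.
Every branch of the negation's tableau closes; the branch above is one of them.

Valid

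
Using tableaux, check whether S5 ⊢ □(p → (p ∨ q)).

Valid in S5

Tableau for the negation ¬□(p → (p ∨ q)):
1. ¬□(p → (p ∨ q)), 0
2. ¬(p → (p ∨ q)), 1   [¬□-rule on 1: fresh world 1, 0R1]
3. p, 1   [¬→-rule on 2]
4. ¬(p ∨ q), 1   [¬→-rule on 2]
5. ¬p, 1   [¬∨-rule on 4]
6. ¬q, 1   [¬∨-rule on 4]
Accessibility: 0R0, 0R1, 1R0, 1R1
Branch closes: p and ¬p both at 1.
Every branch of the negation's tableau closes; the branch above is one of them.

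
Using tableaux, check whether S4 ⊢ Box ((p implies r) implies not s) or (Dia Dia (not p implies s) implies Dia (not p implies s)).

Tableau for the negation not (Box ((p implies r) implies not s) or (Dia Dia (not p implies s) implies Dia (not p implies s))):
1. not (Box ((p implies r) implies not s) or (Dia Dia (not p implies s) implies Dia (not p implies s))), 0
2. not Box ((p implies r) implies not s), 0   [neg-or-rule on 1]
3. not (Dia Dia (not p implies s) implies Dia (not p implies s)), 0   [neg-or-rule on 1]
4. Dia Dia (not p implies s), 0   [neg-implies-rule on 3]
5. not Dia (not p implies s), 0   [neg-implies-rule on 3]
6. not (not p implies s), 0   [neg-Dia-rule on 5 via 0R0]
7. not p, 0   [neg-implies-rule on 6]
8. not s, 0   [neg-implies-rule on 6]
9. not ((p implies r) implies not s), 1   [neg-Box-rule on 2: fresh world 1, 0R1]
10. p implies r, 1   [neg-implies-rule on 9]
11. s, 1   [neg-implies-rule on 9]
12. not (not p implies s), 1   [neg-Dia-rule on 5 via 0R1]
13. not p, 1   [neg-implies-rule on 12]
14. not s, 1   [neg-implies-rule on 12]
Accessibility: 0R0, 0R1, 1R1
Branch closes: s and not s both at 1.
All branches of the negation close; one closing branch shown above.

Valid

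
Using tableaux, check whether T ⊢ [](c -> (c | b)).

Tableau for the negation ~[](c -> (c | b)):
1. ~[](c -> (c | b)), u
2. ~(c -> (c | b)), v
3. c, v
4. ~(c | b), v
5. ~c, v
6. ~b, v
Accessibility: uRu, uRv, vRv
Branch closes: c and ~c both at v.
Every branch of the negation's tableau closes; the branch above is one of them.

Valid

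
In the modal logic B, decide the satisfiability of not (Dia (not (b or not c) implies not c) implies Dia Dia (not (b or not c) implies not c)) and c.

Unsatisfiable

1. not (Dia (not (b or not c) implies not c) implies Dia Dia (not (b or not c) implies not c)) and c, w0
2. not (Dia (not (b or not c) implies not c) implies Dia Dia (not (b or not c) implies not c)), w0
3. c, w0
4. Dia (not (b or not c) implies not c), w0
5. not Dia Dia (not (b or not c) implies not c), w0
6. not Dia (not (b or not c) implies not c), w0
7. not (not (b or not c) implies not c), w0
8. not (b or not c), w0
9. not b, w0
10. not (b or not c) implies not c, w1
11. not Dia (not (b or not c) implies not c), w1
12. not (not (b or not c) implies not c), w1
13. not (b or not c), w1
14. c, w1
15. not b, w1
16. b or not c, w1
17. not c, w1
Accessibility: w0Rw0, w0Rw1, w1Rw0, w1Rw1
Branch closes: c and not c both at w1.
(One branch shown.) All branches close.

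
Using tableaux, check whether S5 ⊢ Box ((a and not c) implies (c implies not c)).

Valid

Tableau for the negation not Box ((a and not c) implies (c implies not c)):
1. not Box ((a and not c) implies (c implies not c)), u
2. not ((a and not c) implies (c implies not c)), v   [neg-Box-rule on 1: fresh world v, uRv]
3. a and not c, v   [neg-implies-rule on 2]
4. not (c implies not c), v   [neg-implies-rule on 2]
5. a, v   [and-rule on 3]
6. not c, v   [and-rule on 3]
7. c, v   [neg-implies-rule on 4]
Accessibility: uRu, uRv, vRu, vRv
Branch closes: c and not c both at v.
Every branch of the negation's tableau closes; the branch above is one of them.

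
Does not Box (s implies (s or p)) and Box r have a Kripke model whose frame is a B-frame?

Unsatisfiable

1. not Box (s implies (s or p)) and Box r, 0
2. not Box (s implies (s or p)), 0
3. Box r, 0
4. r, 0
5. not (s implies (s or p)), 1
6. s, 1
7. not (s or p), 1
8. not s, 1
9. not p, 1
Accessibility: 0R0, 0R1, 1R0, 1R1
Branch closes: s and not s both at 1.
(One branch shown.) All branches close.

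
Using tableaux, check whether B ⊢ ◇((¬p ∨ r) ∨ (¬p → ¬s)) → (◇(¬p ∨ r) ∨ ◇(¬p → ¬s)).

Yes, valid

Tableau for the negation ¬(◇((¬p ∨ r) ∨ (¬p → ¬s)) → (◇(¬p ∨ r) ∨ ◇(¬p → ¬s))):
1. ¬(◇((¬p ∨ r) ∨ (¬p → ¬s)) → (◇(¬p ∨ r) ∨ ◇(¬p → ¬s))), w0
2. ◇((¬p ∨ r) ∨ (¬p → ¬s)), w0
3. ¬(◇(¬p ∨ r) ∨ ◇(¬p → ¬s)), w0
4. ¬◇(¬p ∨ r), w0
5. ¬◇(¬p → ¬s), w0
6. ¬(¬p ∨ r), w0
7. p, w0
8. ¬r, w0
9. ¬(¬p → ¬s), w0
10. ¬p, w0
11. s, w0
Accessibility: w0Rw0
Branch closes: p and ¬p both at w0.
All branches of the negation close; one closing branch shown above.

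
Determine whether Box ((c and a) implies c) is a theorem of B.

Tableau for the negation not Box ((c and a) implies c):
1. not Box ((c and a) implies c), 0
2. not ((c and a) implies c), 1
3. c and a, 1
4. not c, 1
5. c, 1
6. a, 1
Accessibility: 0R0, 0R1, 1R0, 1R1
Branch closes: c and not c both at 1.
Every branch of the negation's tableau closes; the branch above is one of them.

Valid in B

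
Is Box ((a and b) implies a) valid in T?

Tableau for the negation not Box ((a and b) implies a):
1. not Box ((a and b) implies a), u
2. not ((a and b) implies a), v
3. a and b, v
4. not a, v
5. a, v
6. b, v
Accessibility: uRu, uRv, vRv
Branch closes: a and not a both at v.
Every branch of the negation's tableau closes; the branch above is one of them.

Valid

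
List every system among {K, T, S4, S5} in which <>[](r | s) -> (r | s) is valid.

S5-tableau for the negation ~(<>[](r | s) -> (r | s)):
1. ~(<>[](r | s) -> (r | s)), u
2. <>[](r | s), u
3. ~(r | s), u
4. ~r, u
5. ~s, u
6. [](r | s), v
7. r | s, u
8. r | s, v
9. s, u
Accessibility: uRu, uRv, vRu, vRv
Branch closes: s and ~s both at u.
Every branch closes (one shown): valid in S5.
S4-tableau for the negation ~(<>[](r | s) -> (r | s)):
1. ~(<>[](r | s) -> (r | s)), u
2. <>[](r | s), u
3. ~(r | s), u
4. ~r, u
5. ~s, u
6. [](r | s), v
7. r | s, v
8. s, v
Accessibility: uRu, uRv, vRv
Complete open branch: countermodel on an S4-frame, so not valid in S4, nor in K, T (the same frame is also a K-frame and a T-frame).

S5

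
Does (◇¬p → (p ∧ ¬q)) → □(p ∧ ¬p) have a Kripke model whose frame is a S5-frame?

Satisfiable (open branch found)

1. (◇¬p → (p ∧ ¬q)) → □(p ∧ ¬p), 0
2. ¬(◇¬p → (p ∧ ¬q)), 0
3. ◇¬p, 0
4. ¬(p ∧ ¬q), 0
5. q, 0
6. ¬p, 1
Accessibility: 0R0, 0R1, 1R0, 1R1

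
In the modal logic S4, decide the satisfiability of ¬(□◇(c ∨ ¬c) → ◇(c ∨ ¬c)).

1. ¬(□◇(c ∨ ¬c) → ◇(c ∨ ¬c)), w0
2. □◇(c ∨ ¬c), w0   [¬→-rule on 1]
3. ¬◇(c ∨ ¬c), w0   [¬→-rule on 1]
4. ◇(c ∨ ¬c), w0   [□-rule on 2 via w0Rw0]
5. ¬(c ∨ ¬c), w0   [¬◇-rule on 3 via w0Rw0]
6. ¬c, w0   [¬∨-rule on 5]
7. c, w0   [¬∨-rule on 5]
Accessibility: w0Rw0
Branch closes: c and ¬c both at w0.
(One branch shown.) All branches close.

Unsatisfiable (every branch closes)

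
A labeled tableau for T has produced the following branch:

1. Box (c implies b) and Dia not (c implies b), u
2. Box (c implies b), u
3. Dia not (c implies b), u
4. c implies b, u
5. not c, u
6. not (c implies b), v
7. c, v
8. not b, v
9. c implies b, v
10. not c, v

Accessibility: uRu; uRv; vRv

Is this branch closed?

Yes, closed

Both c and not c appear at v.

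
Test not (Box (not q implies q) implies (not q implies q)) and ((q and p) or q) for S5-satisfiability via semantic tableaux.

1. not (Box (not q implies q) implies (not q implies q)) and ((q and p) or q), u
2. not (Box (not q implies q) implies (not q implies q)), u   [and-rule on 1]
3. (q and p) or q, u   [and-rule on 1]
4. Box (not q implies q), u   [neg-implies-rule on 2]
5. not (not q implies q), u   [neg-implies-rule on 2]
6. not q, u   [neg-implies-rule on 5]
7. not q implies q, u   [Box-rule on 4 via uRu]
8. q and p, u   [or-rule on 3 (branches; this branch)]
9. q, u   [and-rule on 8]
10. p, u   [and-rule on 8]
Accessibility: uRu
Branch closes: q and not q both at u.
Every branch closes; the branch above is one of them.

Unsatisfiable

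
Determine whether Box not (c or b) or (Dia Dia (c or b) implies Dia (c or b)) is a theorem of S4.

Tableau for the negation not (Box not (c or b) or (Dia Dia (c or b) implies Dia (c or b))):
1. not (Box not (c or b) or (Dia Dia (c or b) implies Dia (c or b))), w0
2. not Box not (c or b), w0   [neg-or-rule on 1]
3. not (Dia Dia (c or b) implies Dia (c or b)), w0   [neg-or-rule on 1]
4. Dia Dia (c or b), w0   [neg-implies-rule on 3]
5. not Dia (c or b), w0   [neg-implies-rule on 3]
6. not (c or b), w0   [neg-Dia-rule on 5 via w0Rw0]
7. not c, w0   [neg-or-rule on 6]
8. not b, w0   [neg-or-rule on 6]
9. c or b, w1   [neg-Box-rule on 2: fresh world w1, w0Rw1]
10. not (c or b), w1   [neg-Dia-rule on 5 via w0Rw1]
11. not c, w1   [neg-or-rule on 10]
12. not b, w1   [neg-or-rule on 10]
13. b, w1   [or-rule on 9 (branches; this branch)]
Accessibility: w0Rw0, w0Rw1, w1Rw1
Branch closes: b and not b both at w1.
All branches of the negation close; one closing branch shown above.

Valid in S4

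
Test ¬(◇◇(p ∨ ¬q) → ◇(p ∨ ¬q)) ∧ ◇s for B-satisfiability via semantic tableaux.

Satisfiable

1. ¬(◇◇(p ∨ ¬q) → ◇(p ∨ ¬q)) ∧ ◇s, u
2. ¬(◇◇(p ∨ ¬q) → ◇(p ∨ ¬q)), u   [∧-rule on 1]
3. ◇s, u   [∧-rule on 1]
4. ◇◇(p ∨ ¬q), u   [¬→-rule on 2]
5. ¬◇(p ∨ ¬q), u   [¬→-rule on 2]
6. ¬(p ∨ ¬q), u   [¬◇-rule on 5 via uRu]
7. ¬p, u   [¬∨-rule on 6]
8. q, u   [¬∨-rule on 6]
9. s, v   [◇-rule on 3: fresh world v, uRv]
10. ¬(p ∨ ¬q), v   [¬◇-rule on 5 via uRv]
11. ¬p, v   [¬∨-rule on 10]
12. q, v   [¬∨-rule on 10]
13. ◇(p ∨ ¬q), w   [◇-rule on 4: fresh world w, uRw]
14. ¬(p ∨ ¬q), w   [¬◇-rule on 5 via uRw]
15. ¬p, w   [¬∨-rule on 14]
16. q, w   [¬∨-rule on 14]
17. p ∨ ¬q, x   [◇-rule on 13: fresh world x, wRx]
18. ¬q, x   [∨-rule on 17 (branches; this branch)]
Accessibility: uRu, uRv, uRw, vRu, vRv, wRu, wRw, wRx, xRw, xRx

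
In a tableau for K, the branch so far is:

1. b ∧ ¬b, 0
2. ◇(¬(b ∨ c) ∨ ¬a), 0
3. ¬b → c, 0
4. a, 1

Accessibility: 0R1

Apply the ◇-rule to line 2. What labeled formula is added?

a fresh world 2 with 0R2, and ¬(b ∨ c) ∨ ¬a at 2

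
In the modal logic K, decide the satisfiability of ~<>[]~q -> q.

1. ~<>[]~q -> q, 0
2. q, 0

Satisfiable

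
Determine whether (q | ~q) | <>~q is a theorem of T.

Valid in T

Tableau for the negation ~((q | ~q) | <>~q):
1. ~((q | ~q) | <>~q), w0
2. ~(q | ~q), w0
3. ~<>~q, w0
4. ~q, w0
5. q, w0
Accessibility: w0Rw0
Branch closes: q and ~q both at w0.
Every branch of the negation's tableau closes; the branch above is one of them.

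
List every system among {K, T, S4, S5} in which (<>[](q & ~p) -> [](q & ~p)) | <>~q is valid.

S5-tableau for the negation ~((<>[](q & ~p) -> [](q & ~p)) | <>~q):
1. ~((<>[](q & ~p) -> [](q & ~p)) | <>~q), u
2. ~(<>[](q & ~p) -> [](q & ~p)), u
3. ~<>~q, u
4. <>[](q & ~p), u
5. ~[](q & ~p), u
6. q, u
7. [](q & ~p), v
8. q, v
9. q & ~p, u
10. ~p, u
11. q & ~p, v
12. ~p, v
13. ~(q & ~p), w
14. q, w
15. q & ~p, w
16. ~p, w
17. p, w
Accessibility: uRu, uRv, uRw, vRu, vRv, vRw, wRu, wRv, wRw
Branch closes: p and ~p both at w.
Every branch closes (one shown): valid in S5.
S4-tableau for the negation ~((<>[](q & ~p) -> [](q & ~p)) | <>~q):
1. ~((<>[](q & ~p) -> [](q & ~p)) | <>~q), u
2. ~(<>[](q & ~p) -> [](q & ~p)), u
3. ~<>~q, u
4. <>[](q & ~p), u
5. ~[](q & ~p), u
6. q, u
7. [](q & ~p), v
8. q, v
9. q & ~p, v
10. ~p, v
11. ~(q & ~p), w
12. q, w
13. p, w
Accessibility: uRu, uRv, uRw, vRv, wRw
Complete open branch: countermodel on an S4-frame, so not valid in S4, nor in K, T (the same frame is also a K-frame and a T-frame).

S5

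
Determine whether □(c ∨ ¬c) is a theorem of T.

Valid

Tableau for the negation ¬□(c ∨ ¬c):
1. ¬□(c ∨ ¬c), 0
2. ¬(c ∨ ¬c), 1
3. ¬c, 1
4. c, 1
Accessibility: 0R0, 0R1, 1R1
Branch closes: c and ¬c both at 1.
All branches of the negation close; one closing branch shown above.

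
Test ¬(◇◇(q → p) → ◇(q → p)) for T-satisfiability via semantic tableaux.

1. ¬(◇◇(q → p) → ◇(q → p)), u
2. ◇◇(q → p), u
3. ¬◇(q → p), u
4. ¬(q → p), u
5. q, u
6. ¬p, u
7. ◇(q → p), v
8. ¬(q → p), v
9. q, v
10. ¬p, v
11. q → p, w
12. p, w
Accessibility: uRu, uRv, vRv, vRw, wRw

Satisfiable (open branch found)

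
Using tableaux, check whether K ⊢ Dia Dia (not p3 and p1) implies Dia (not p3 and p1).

No, not valid

Tableau for the negation not (Dia Dia (not p3 and p1) implies Dia (not p3 and p1)):
1. not (Dia Dia (not p3 and p1) implies Dia (not p3 and p1)), 0
2. Dia Dia (not p3 and p1), 0   [neg-implies-rule on 1]
3. not Dia (not p3 and p1), 0   [neg-implies-rule on 1]
4. Dia (not p3 and p1), 1   [Dia-rule on 2: fresh world 1, 0R1]
5. not (not p3 and p1), 1   [neg-Dia-rule on 3 via 0R1]
6. not p1, 1   [neg-and-rule on 5 (branches; this branch)]
7. not p3 and p1, 2   [Dia-rule on 4: fresh world 2, 1R2]
8. not p3, 2   [and-rule on 7]
9. p1, 2   [and-rule on 7]
Accessibility: 0R1, 1R2
The negation has an open branch (countermodel exists).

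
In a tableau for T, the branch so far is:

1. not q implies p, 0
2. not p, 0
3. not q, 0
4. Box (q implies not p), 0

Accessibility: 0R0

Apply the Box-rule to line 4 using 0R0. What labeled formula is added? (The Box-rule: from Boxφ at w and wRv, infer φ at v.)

q implies not p, 0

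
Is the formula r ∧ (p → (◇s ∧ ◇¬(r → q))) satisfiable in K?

Satisfiable

1. r ∧ (p → (◇s ∧ ◇¬(r → q))), u
2. r, u   [∧-rule on 1]
3. p → (◇s ∧ ◇¬(r → q)), u   [∧-rule on 1]
4. ◇s ∧ ◇¬(r → q), u   [→-rule on 3 (branches; this branch)]
5. ◇s, u   [∧-rule on 4]
6. ◇¬(r → q), u   [∧-rule on 4]
7. s, v   [◇-rule on 5: fresh world v, uRv]
8. ¬(r → q), w   [◇-rule on 6: fresh world w, uRw]
9. r, w   [¬→-rule on 8]
10. ¬q, w   [¬→-rule on 8]
Accessibility: uRv, uRw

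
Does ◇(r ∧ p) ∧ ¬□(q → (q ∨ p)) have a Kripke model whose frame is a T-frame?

Unsatisfiable (every branch closes)

1. ◇(r ∧ p) ∧ ¬□(q → (q ∨ p)), w0
2. ◇(r ∧ p), w0   [∧-rule on 1]
3. ¬□(q → (q ∨ p)), w0   [∧-rule on 1]
4. r ∧ p, w1   [◇-rule on 2: fresh world w1, w0Rw1]
5. r, w1   [∧-rule on 4]
6. p, w1   [∧-rule on 4]
7. ¬(q → (q ∨ p)), w2   [¬□-rule on 3: fresh world w2, w0Rw2]
8. q, w2   [¬→-rule on 7]
9. ¬(q ∨ p), w2   [¬→-rule on 7]
10. ¬q, w2   [¬∨-rule on 9]
11. ¬p, w2   [¬∨-rule on 9]
Accessibility: w0Rw0, w0Rw1, w0Rw2, w1Rw1, w2Rw2
Branch closes: q and ¬q both at w2.
Every branch closes; the branch above is one of them.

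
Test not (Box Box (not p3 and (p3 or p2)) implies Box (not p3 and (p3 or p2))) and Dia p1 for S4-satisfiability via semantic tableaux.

Unsatisfiable (every branch closes)

1. not (Box Box (not p3 and (p3 or p2)) implies Box (not p3 and (p3 or p2))) and Dia p1, w0
2. not (Box Box (not p3 and (p3 or p2)) implies Box (not p3 and (p3 or p2))), w0
3. Dia p1, w0
4. Box Box (not p3 and (p3 or p2)), w0
5. not Box (not p3 and (p3 or p2)), w0
6. Box (not p3 and (p3 or p2)), w0
7. not p3 and (p3 or p2), w0
8. not p3, w0
9. p3 or p2, w0
10. p2, w0
11. p1, w1
12. Box (not p3 and (p3 or p2)), w1
13. not p3 and (p3 or p2), w1
14. not p3, w1
15. p3 or p2, w1
16. p2, w1
17. not (not p3 and (p3 or p2)), w2
18. Box (not p3 and (p3 or p2)), w2
19. not p3 and (p3 or p2), w2
20. not p3, w2
21. p3 or p2, w2
22. not (p3 or p2), w2
23. not p2, w2
24. p2, w2
Accessibility: w0Rw0, w0Rw1, w0Rw2, w1Rw1, w2Rw2
Branch closes: p2 and not p2 both at w2.
Every branch closes; the branch above is one of them.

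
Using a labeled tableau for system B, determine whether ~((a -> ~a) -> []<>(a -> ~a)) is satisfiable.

1. ~((a -> ~a) -> []<>(a -> ~a)), w0
2. a -> ~a, w0
3. ~[]<>(a -> ~a), w0
4. ~a, w0
5. ~<>(a -> ~a), w1
6. ~(a -> ~a), w0
7. a, w0
Accessibility: w0Rw0, w0Rw1, w1Rw0, w1Rw1
Branch closes: a and ~a both at w0.
Every branch closes; the branch above is one of them.

Unsatisfiable (every branch closes)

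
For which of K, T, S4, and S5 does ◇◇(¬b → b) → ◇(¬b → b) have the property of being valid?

T-tableau for the negation ¬(◇◇(¬b → b) → ◇(¬b → b)):
1. ¬(◇◇(¬b → b) → ◇(¬b → b)), 0
2. ◇◇(¬b → b), 0
3. ¬◇(¬b → b), 0
4. ¬(¬b → b), 0
5. ¬b, 0
6. ◇(¬b → b), 1
7. ¬(¬b → b), 1
8. ¬b, 1
9. ¬b → b, 2
10. b, 2
Accessibility: 0R0, 0R1, 1R1, 1R2, 2R2
Complete open branch: countermodel on a T-frame, so not valid in T, nor in K (the same frame is also a K-frame).
S4-tableau for the negation ¬(◇◇(¬b → b) → ◇(¬b → b)):
1. ¬(◇◇(¬b → b) → ◇(¬b → b)), 0
2. ◇◇(¬b → b), 0
3. ¬◇(¬b → b), 0
4. ¬(¬b → b), 0
5. ¬b, 0
6. ◇(¬b → b), 1
7. ¬(¬b → b), 1
8. ¬b, 1
9. ¬b → b, 2
10. ¬(¬b → b), 2
11. ¬b, 2
12. b, 2
Accessibility: 0R0, 0R1, 0R2, 1R1, 1R2, 2R2
Branch closes: b and ¬b both at 2.
Every branch closes (one shown): valid in S4, hence also in S5 (every theorem of S4 is a theorem of S5).

S4, S5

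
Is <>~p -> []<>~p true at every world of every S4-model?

No, not valid

Tableau for the negation ~(<>~p -> []<>~p):
1. ~(<>~p -> []<>~p), 0
2. <>~p, 0
3. ~[]<>~p, 0
4. ~p, 1
5. ~<>~p, 2
6. p, 2
Accessibility: 0R0, 0R1, 0R2, 1R1, 2R2
The negation has an open branch (countermodel exists).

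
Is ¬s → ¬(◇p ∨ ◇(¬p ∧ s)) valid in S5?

Tableau for the negation ¬(¬s → ¬(◇p ∨ ◇(¬p ∧ s))):
1. ¬(¬s → ¬(◇p ∨ ◇(¬p ∧ s))), 0
2. ¬s, 0
3. ◇p ∨ ◇(¬p ∧ s), 0
4. ◇(¬p ∧ s), 0
5. ¬p ∧ s, 1
6. ¬p, 1
7. s, 1
Accessibility: 0R0, 0R1, 1R0, 1R1
The negation has an open branch (countermodel exists).

Invalid (countermodel exists)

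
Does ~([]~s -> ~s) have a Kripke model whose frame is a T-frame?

Unsatisfiable

1. ~([]~s -> ~s), w0
2. []~s, w0
3. s, w0
4. ~s, w0
Accessibility: w0Rw0
Branch closes: s and ~s both at w0.
All branches of the tableau close; one closing branch shown above.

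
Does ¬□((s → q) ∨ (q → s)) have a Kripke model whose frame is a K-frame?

1. ¬□((s → q) ∨ (q → s)), w0
2. ¬((s → q) ∨ (q → s)), w1
3. ¬(s → q), w1
4. ¬(q → s), w1
5. s, w1
6. ¬q, w1
7. q, w1
8. ¬s, w1
Accessibility: w0Rw1
Branch closes: q and ¬q both at w1.
All branches of the tableau close; one closing branch shown above.

Unsatisfiable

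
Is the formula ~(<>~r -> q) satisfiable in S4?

Yes, satisfiable

1. ~(<>~r -> q), u
2. <>~r, u
3. ~q, u
4. ~r, v
Accessibility: uRu, uRv, vRv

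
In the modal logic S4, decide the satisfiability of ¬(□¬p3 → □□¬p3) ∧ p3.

1. ¬(□¬p3 → □□¬p3) ∧ p3, 0
2. ¬(□¬p3 → □□¬p3), 0
3. p3, 0
4. □¬p3, 0
5. ¬□□¬p3, 0
6. ¬p3, 0
Accessibility: 0R0
Branch closes: p3 and ¬p3 both at 0.
All branches of the tableau close; one closing branch shown above.

No, unsatisfiable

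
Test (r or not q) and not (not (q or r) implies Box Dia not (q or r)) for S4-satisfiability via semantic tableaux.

1. (r or not q) and not (not (q or r) implies Box Dia not (q or r)), w0
2. r or not q, w0
3. not (not (q or r) implies Box Dia not (q or r)), w0
4. not (q or r), w0
5. not Box Dia not (q or r), w0
6. not q, w0
7. not r, w0
8. not Dia not (q or r), w1
9. q or r, w1
10. r, w1
Accessibility: w0Rw0, w0Rw1, w1Rw1

Satisfiable (open branch found)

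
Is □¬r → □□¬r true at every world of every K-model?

Tableau for the negation ¬(□¬r → □□¬r):
1. ¬(□¬r → □□¬r), u
2. □¬r, u
3. ¬□□¬r, u
4. ¬□¬r, v
5. ¬r, v
6. r, w
Accessibility: uRv, vRw
The negation has an open branch (countermodel exists).

No, not valid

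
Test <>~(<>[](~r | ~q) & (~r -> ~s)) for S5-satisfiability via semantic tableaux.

Yes, satisfiable

1. <>~(<>[](~r | ~q) & (~r -> ~s)), 0
2. ~(<>[](~r | ~q) & (~r -> ~s)), 1
3. ~(~r -> ~s), 1
4. ~r, 1
5. s, 1
Accessibility: 0R0, 0R1, 1R0, 1R1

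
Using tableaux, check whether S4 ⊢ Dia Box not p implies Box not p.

Tableau for the negation not (Dia Box not p implies Box not p):
1. not (Dia Box not p implies Box not p), w0
2. Dia Box not p, w0   [neg-implies-rule on 1]
3. not Box not p, w0   [neg-implies-rule on 1]
4. Box not p, w1   [Dia-rule on 2: fresh world w1, w0Rw1]
5. not p, w1   [Box-rule on 4 via w1Rw1]
6. p, w2   [neg-Box-rule on 3: fresh world w2, w0Rw2]
Accessibility: w0Rw0, w0Rw1, w0Rw2, w1Rw1, w2Rw2
The negation has an open branch (countermodel exists).

Invalid (countermodel exists)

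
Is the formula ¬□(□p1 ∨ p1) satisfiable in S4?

Yes, satisfiable

1. ¬□(□p1 ∨ p1), w0
2. ¬(□p1 ∨ p1), w1   [¬□-rule on 1: fresh world w1, w0Rw1]
3. ¬□p1, w1   [¬∨-rule on 2]
4. ¬p1, w1   [¬∨-rule on 2]
5. ¬p1, w2   [¬□-rule on 3: fresh world w2, w1Rw2]
Accessibility: w0Rw0, w0Rw1, w0Rw2, w1Rw1, w1Rw2, w2Rw2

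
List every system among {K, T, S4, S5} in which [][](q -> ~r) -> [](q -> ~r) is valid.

K-tableau for the negation ~([][](q -> ~r) -> [](q -> ~r)):
1. ~([][](q -> ~r) -> [](q -> ~r)), w0
2. [][](q -> ~r), w0
3. ~[](q -> ~r), w0
4. ~(q -> ~r), w1
5. q, w1
6. r, w1
7. [](q -> ~r), w1
Accessibility: w0Rw1
Complete open branch: countermodel on a K-frame, so not valid in K.
T-tableau for the negation ~([][](q -> ~r) -> [](q -> ~r)):
1. ~([][](q -> ~r) -> [](q -> ~r)), w0
2. [][](q -> ~r), w0
3. ~[](q -> ~r), w0
4. [](q -> ~r), w0
5. q -> ~r, w0
6. ~r, w0
7. ~(q -> ~r), w1
8. q, w1
9. r, w1
10. [](q -> ~r), w1
11. q -> ~r, w1
12. ~r, w1
Accessibility: w0Rw0, w0Rw1, w1Rw1
Branch closes: r and ~r both at w1.
Every branch closes (one shown): valid in T, hence also in S4, S5 (every theorem of T is a theorem of S4 and S5).

T, S4, S5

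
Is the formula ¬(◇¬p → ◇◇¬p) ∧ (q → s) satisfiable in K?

Yes, satisfiable

1. ¬(◇¬p → ◇◇¬p) ∧ (q → s), u
2. ¬(◇¬p → ◇◇¬p), u   [∧-rule on 1]
3. q → s, u   [∧-rule on 1]
4. ◇¬p, u   [¬→-rule on 2]
5. ¬◇◇¬p, u   [¬→-rule on 2]
6. s, u   [→-rule on 3 (branches; this branch)]
7. ¬p, v   [◇-rule on 4: fresh world v, uRv]
8. ¬◇¬p, v   [¬◇-rule on 5 via uRv]
Accessibility: uRv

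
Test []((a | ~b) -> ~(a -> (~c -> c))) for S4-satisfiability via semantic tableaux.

1. []((a | ~b) -> ~(a -> (~c -> c))), w0
2. (a | ~b) -> ~(a -> (~c -> c)), w0
3. ~(a -> (~c -> c)), w0
4. a, w0
5. ~(~c -> c), w0
6. ~c, w0
Accessibility: w0Rw0

Satisfiable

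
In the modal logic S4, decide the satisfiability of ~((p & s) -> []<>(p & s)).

Satisfiable

1. ~((p & s) -> []<>(p & s)), u
2. p & s, u
3. ~[]<>(p & s), u
4. p, u
5. s, u
6. ~<>(p & s), v
7. ~(p & s), v
8. ~s, v
Accessibility: uRu, uRv, vRv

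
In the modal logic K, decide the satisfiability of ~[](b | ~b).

No, unsatisfiable

1. ~[](b | ~b), u
2. ~(b | ~b), v
3. ~b, v
4. b, v
Accessibility: uRv
Branch closes: b and ~b both at v.
Every branch closes; the branch above is one of them.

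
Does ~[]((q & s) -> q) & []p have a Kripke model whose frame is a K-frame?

No, unsatisfiable

1. ~[]((q & s) -> q) & []p, u
2. ~[]((q & s) -> q), u   [&-rule on 1]
3. []p, u   [&-rule on 1]
4. ~((q & s) -> q), v   [~[]-rule on 2: fresh world v, uRv]
5. q & s, v   [~->-rule on 4]
6. ~q, v   [~->-rule on 4]
7. q, v   [&-rule on 5]
8. s, v   [&-rule on 5]
Accessibility: uRv
Branch closes: q and ~q both at v.
Every branch closes; the branch above is one of them.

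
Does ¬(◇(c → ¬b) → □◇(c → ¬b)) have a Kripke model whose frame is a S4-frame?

1. ¬(◇(c → ¬b) → □◇(c → ¬b)), 0
2. ◇(c → ¬b), 0
3. ¬□◇(c → ¬b), 0
4. c → ¬b, 1
5. ¬b, 1
6. ¬◇(c → ¬b), 2
7. ¬(c → ¬b), 2
8. c, 2
9. b, 2
Accessibility: 0R0, 0R1, 0R2, 1R1, 2R2

Satisfiable (open branch found)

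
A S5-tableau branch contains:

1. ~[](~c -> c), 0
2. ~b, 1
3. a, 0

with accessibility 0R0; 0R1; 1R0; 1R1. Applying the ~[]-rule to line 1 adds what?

a fresh world 2 with 0R2, and ~(~c -> c) at 2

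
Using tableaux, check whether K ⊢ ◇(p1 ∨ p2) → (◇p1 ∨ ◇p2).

Valid in K

Tableau for the negation ¬(◇(p1 ∨ p2) → (◇p1 ∨ ◇p2)):
1. ¬(◇(p1 ∨ p2) → (◇p1 ∨ ◇p2)), u
2. ◇(p1 ∨ p2), u
3. ¬(◇p1 ∨ ◇p2), u
4. ¬◇p1, u
5. ¬◇p2, u
6. p1 ∨ p2, v
7. ¬p1, v
8. ¬p2, v
9. p2, v
Accessibility: uRv
Branch closes: p2 and ¬p2 both at v.
Every branch of the negation's tableau closes; the branch above is one of them.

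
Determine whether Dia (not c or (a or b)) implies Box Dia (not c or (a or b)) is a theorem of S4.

Invalid (countermodel exists)

Tableau for the negation not (Dia (not c or (a or b)) implies Box Dia (not c or (a or b))):
1. not (Dia (not c or (a or b)) implies Box Dia (not c or (a or b))), w0
2. Dia (not c or (a or b)), w0   [neg-implies-rule on 1]
3. not Box Dia (not c or (a or b)), w0   [neg-implies-rule on 1]
4. not c or (a or b), w1   [Dia-rule on 2: fresh world w1, w0Rw1]
5. a or b, w1   [or-rule on 4 (branches; this branch)]
6. b, w1   [or-rule on 5 (branches; this branch)]
7. not Dia (not c or (a or b)), w2   [neg-Box-rule on 3: fresh world w2, w0Rw2]
8. not (not c or (a or b)), w2   [neg-Dia-rule on 7 via w2Rw2]
9. c, w2   [neg-or-rule on 8]
10. not (a or b), w2   [neg-or-rule on 8]
11. not a, w2   [neg-or-rule on 10]
12. not b, w2   [neg-or-rule on 10]
Accessibility: w0Rw0, w0Rw1, w0Rw2, w1Rw1, w2Rw2
The negation has an open branch (countermodel exists).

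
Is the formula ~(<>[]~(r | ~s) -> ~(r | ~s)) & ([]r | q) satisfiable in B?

1. ~(<>[]~(r | ~s) -> ~(r | ~s)) & ([]r | q), u
2. ~(<>[]~(r | ~s) -> ~(r | ~s)), u
3. []r | q, u
4. <>[]~(r | ~s), u
5. r | ~s, u
6. []r, u
7. r, u
8. ~s, u
9. []~(r | ~s), v
10. r, v
11. ~(r | ~s), u
12. ~r, u
13. s, u
Accessibility: uRu, uRv, vRu, vRv
Branch closes: r and ~r both at u.
All branches of the tableau close; one closing branch shown above.

Unsatisfiable (every branch closes)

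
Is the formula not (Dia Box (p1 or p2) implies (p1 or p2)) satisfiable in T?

1. not (Dia Box (p1 or p2) implies (p1 or p2)), u
2. Dia Box (p1 or p2), u
3. not (p1 or p2), u
4. not p1, u
5. not p2, u
6. Box (p1 or p2), v
7. p1 or p2, v
8. p2, v
Accessibility: uRu, uRv, vRv

Satisfiable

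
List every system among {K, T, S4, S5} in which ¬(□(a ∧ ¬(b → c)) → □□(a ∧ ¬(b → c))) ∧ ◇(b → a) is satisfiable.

K, T

T-tableau for the formula:
1. ¬(□(a ∧ ¬(b → c)) → □□(a ∧ ¬(b → c))) ∧ ◇(b → a), w0
2. ¬(□(a ∧ ¬(b → c)) → □□(a ∧ ¬(b → c))), w0
3. ◇(b → a), w0
4. □(a ∧ ¬(b → c)), w0
5. ¬□□(a ∧ ¬(b → c)), w0
6. a ∧ ¬(b → c), w0
7. a, w0
8. ¬(b → c), w0
9. b, w0
10. ¬c, w0
11. b → a, w1
12. a ∧ ¬(b → c), w1
13. a, w1
14. ¬(b → c), w1
15. b, w1
16. ¬c, w1
17. ¬□(a ∧ ¬(b → c)), w2
18. a ∧ ¬(b → c), w2
19. a, w2
20. ¬(b → c), w2
21. b, w2
22. ¬c, w2
23. ¬(a ∧ ¬(b → c)), w3
24. b → c, w3
25. c, w3
Accessibility: w0Rw0, w0Rw1, w0Rw2, w1Rw1, w2Rw2, w2Rw3, w3Rw3
Complete open branch: satisfiable in T, hence also in K (this T-model is also a K-model).
S4-tableau for the formula:
1. ¬(□(a ∧ ¬(b → c)) → □□(a ∧ ¬(b → c))) ∧ ◇(b → a), w0
2. ¬(□(a ∧ ¬(b → c)) → □□(a ∧ ¬(b → c))), w0
3. ◇(b → a), w0
4. □(a ∧ ¬(b → c)), w0
5. ¬□□(a ∧ ¬(b → c)), w0
6. a ∧ ¬(b → c), w0
7. a, w0
8. ¬(b → c), w0
9. b, w0
10. ¬c, w0
11. b → a, w1
12. a ∧ ¬(b → c), w1
13. a, w1
14. ¬(b → c), w1
15. b, w1
16. ¬c, w1
17. ¬□(a ∧ ¬(b → c)), w2
18. a ∧ ¬(b → c), w2
19. a, w2
20. ¬(b → c), w2
21. b, w2
22. ¬c, w2
23. ¬(a ∧ ¬(b → c)), w3
24. a ∧ ¬(b → c), w3
25. a, w3
26. ¬(b → c), w3
27. b, w3
28. ¬c, w3
29. b → c, w3
30. c, w3
Accessibility: w0Rw0, w0Rw1, w0Rw2, w0Rw3, w1Rw1, w2Rw2, w2Rw3, w3Rw3
Branch closes: c and ¬c both at w3.
Every branch closes (one shown): unsatisfiable in S4, hence also in S5 (every S5-frame is an S4-frame).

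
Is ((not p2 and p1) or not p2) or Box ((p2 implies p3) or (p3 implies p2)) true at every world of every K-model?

Tableau for the negation not (((not p2 and p1) or not p2) or Box ((p2 implies p3) or (p3 implies p2))):
1. not (((not p2 and p1) or not p2) or Box ((p2 implies p3) or (p3 implies p2))), 0
2. not ((not p2 and p1) or not p2), 0   [neg-or-rule on 1]
3. not Box ((p2 implies p3) or (p3 implies p2)), 0   [neg-or-rule on 1]
4. not (not p2 and p1), 0   [neg-or-rule on 2]
5. p2, 0   [neg-or-rule on 2]
6. not p1, 0   [neg-and-rule on 4 (branches; this branch)]
7. not ((p2 implies p3) or (p3 implies p2)), 1   [neg-Box-rule on 3: fresh world 1, 0R1]
8. not (p2 implies p3), 1   [neg-or-rule on 7]
9. not (p3 implies p2), 1   [neg-or-rule on 7]
10. p2, 1   [neg-implies-rule on 8]
11. not p3, 1   [neg-implies-rule on 8]
12. p3, 1   [neg-implies-rule on 9]
13. not p2, 1   [neg-implies-rule on 9]
Accessibility: 0R1
Branch closes: p3 and not p3 both at 1.
All branches of the negation close; one closing branch shown above.

Valid in K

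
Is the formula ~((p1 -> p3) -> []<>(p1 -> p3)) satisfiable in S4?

Yes, satisfiable

1. ~((p1 -> p3) -> []<>(p1 -> p3)), w0
2. p1 -> p3, w0   [~->-rule on 1]
3. ~[]<>(p1 -> p3), w0   [~->-rule on 1]
4. p3, w0   [->-rule on 2 (branches; this branch)]
5. ~<>(p1 -> p3), w1   [~[]-rule on 3: fresh world w1, w0Rw1]
6. ~(p1 -> p3), w1   [~<>-rule on 5 via w1Rw1]
7. p1, w1   [~->-rule on 6]
8. ~p3, w1   [~->-rule on 6]
Accessibility: w0Rw0, w0Rw1, w1Rw1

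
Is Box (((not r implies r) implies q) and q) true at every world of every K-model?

Not valid

Tableau for the negation not Box (((not r implies r) implies q) and q):
1. not Box (((not r implies r) implies q) and q), w0
2. not (((not r implies r) implies q) and q), w1   [neg-Box-rule on 1: fresh world w1, w0Rw1]
3. not q, w1   [neg-and-rule on 2 (branches; this branch)]
Accessibility: w0Rw1
The negation has an open branch (countermodel exists).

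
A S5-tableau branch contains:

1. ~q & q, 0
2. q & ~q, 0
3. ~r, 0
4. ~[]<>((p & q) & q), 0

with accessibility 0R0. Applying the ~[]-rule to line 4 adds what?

a fresh world 1 with 0R1, and ~<>((p & q) & q) at 1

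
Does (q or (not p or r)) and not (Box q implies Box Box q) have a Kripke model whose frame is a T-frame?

Satisfiable

1. (q or (not p or r)) and not (Box q implies Box Box q), u
2. q or (not p or r), u   [and-rule on 1]
3. not (Box q implies Box Box q), u   [and-rule on 1]
4. Box q, u   [neg-implies-rule on 3]
5. not Box Box q, u   [neg-implies-rule on 3]
6. q, u   [Box-rule on 4 via uRu]
7. not p or r, u   [or-rule on 2 (branches; this branch)]
8. r, u   [or-rule on 7 (branches; this branch)]
9. not Box q, v   [neg-Box-rule on 5: fresh world v, uRv]
10. q, v   [Box-rule on 4 via uRv]
11. not q, w   [neg-Box-rule on 9: fresh world w, vRw]
Accessibility: uRu, uRv, vRv, vRw, wRw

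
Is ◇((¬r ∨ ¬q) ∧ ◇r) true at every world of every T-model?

Tableau for the negation ¬◇((¬r ∨ ¬q) ∧ ◇r):
1. ¬◇((¬r ∨ ¬q) ∧ ◇r), 0
2. ¬((¬r ∨ ¬q) ∧ ◇r), 0
3. ¬◇r, 0
4. ¬r, 0
Accessibility: 0R0
The negation has an open branch (countermodel exists).

No, not valid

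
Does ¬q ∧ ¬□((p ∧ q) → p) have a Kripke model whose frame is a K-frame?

No, unsatisfiable

1. ¬q ∧ ¬□((p ∧ q) → p), u
2. ¬q, u   [∧-rule on 1]
3. ¬□((p ∧ q) → p), u   [∧-rule on 1]
4. ¬((p ∧ q) → p), v   [¬□-rule on 3: fresh world v, uRv]
5. p ∧ q, v   [¬→-rule on 4]
6. ¬p, v   [¬→-rule on 4]
7. p, v   [∧-rule on 5]
8. q, v   [∧-rule on 5]
Accessibility: uRv
Branch closes: p and ¬p both at v.
Every branch closes; the branch above is one of them.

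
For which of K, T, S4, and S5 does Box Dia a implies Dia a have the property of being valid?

T, S4, S5

K-tableau for the negation not (Box Dia a implies Dia a):
1. not (Box Dia a implies Dia a), 0
2. Box Dia a, 0   [neg-implies-rule on 1]
3. not Dia a, 0   [neg-implies-rule on 1]
Complete open branch: countermodel on a K-frame, so not valid in K.
T-tableau for the negation not (Box Dia a implies Dia a):
1. not (Box Dia a implies Dia a), 0
2. Box Dia a, 0   [neg-implies-rule on 1]
3. not Dia a, 0   [neg-implies-rule on 1]
4. Dia a, 0   [Box-rule on 2 via 0R0]
5. not a, 0   [neg-Dia-rule on 3 via 0R0]
6. a, 1   [Dia-rule on 4: fresh world 1, 0R1]
7. Dia a, 1   [Box-rule on 2 via 0R1]
8. not a, 1   [neg-Dia-rule on 3 via 0R1]
Accessibility: 0R0, 0R1, 1R1
Branch closes: a and not a both at 1.
Every branch closes (one shown): valid in T, hence also in S4, S5 (every theorem of T is a theorem of S4 and S5).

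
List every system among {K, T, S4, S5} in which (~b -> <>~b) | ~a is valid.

T, S4, S5

T-tableau for the negation ~((~b -> <>~b) | ~a):
1. ~((~b -> <>~b) | ~a), w0
2. ~(~b -> <>~b), w0
3. a, w0
4. ~b, w0
5. ~<>~b, w0
6. b, w0
Accessibility: w0Rw0
Branch closes: b and ~b both at w0.
Every branch closes (one shown): valid in T, hence also in S4, S5 (every theorem of T is a theorem of S4 and S5).
K-tableau for the negation ~((~b -> <>~b) | ~a):
1. ~((~b -> <>~b) | ~a), w0
2. ~(~b -> <>~b), w0
3. a, w0
4. ~b, w0
5. ~<>~b, w0
Complete open branch: countermodel on a K-frame, so not valid in K.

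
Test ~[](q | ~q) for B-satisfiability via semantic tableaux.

1. ~[](q | ~q), w0
2. ~(q | ~q), w1   [~[]-rule on 1: fresh world w1, w0Rw1]
3. ~q, w1   [~|-rule on 2]
4. q, w1   [~|-rule on 2]
Accessibility: w0Rw0, w0Rw1, w1Rw0, w1Rw1
Branch closes: q and ~q both at w1.
Every branch closes; the branch above is one of them.

Unsatisfiable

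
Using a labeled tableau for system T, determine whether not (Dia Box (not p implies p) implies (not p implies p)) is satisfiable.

Yes, satisfiable

1. not (Dia Box (not p implies p) implies (not p implies p)), 0
2. Dia Box (not p implies p), 0   [neg-implies-rule on 1]
3. not (not p implies p), 0   [neg-implies-rule on 1]
4. not p, 0   [neg-implies-rule on 3]
5. Box (not p implies p), 1   [Dia-rule on 2: fresh world 1, 0R1]
6. not p implies p, 1   [Box-rule on 5 via 1R1]
7. p, 1   [implies-rule on 6 (branches; this branch)]
Accessibility: 0R0, 0R1, 1R1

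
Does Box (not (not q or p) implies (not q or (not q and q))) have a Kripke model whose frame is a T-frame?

1. Box (not (not q or p) implies (not q or (not q and q))), 0
2. not (not q or p) implies (not q or (not q and q)), 0
3. not q or (not q and q), 0
4. not q, 0
Accessibility: 0R0

Satisfiable (open branch found)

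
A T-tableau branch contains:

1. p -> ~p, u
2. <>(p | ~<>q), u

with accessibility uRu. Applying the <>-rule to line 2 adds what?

a fresh world v with uRv, and p | ~<>q at v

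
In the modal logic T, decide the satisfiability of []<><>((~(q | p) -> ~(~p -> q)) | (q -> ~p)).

Satisfiable (open branch found)

1. []<><>((~(q | p) -> ~(~p -> q)) | (q -> ~p)), w0
2. <><>((~(q | p) -> ~(~p -> q)) | (q -> ~p)), w0   [[]-rule on 1 via w0Rw0]
3. <>((~(q | p) -> ~(~p -> q)) | (q -> ~p)), w1   [<>-rule on 2: fresh world w1, w0Rw1]
4. <><>((~(q | p) -> ~(~p -> q)) | (q -> ~p)), w1   [[]-rule on 1 via w0Rw1]
5. (~(q | p) -> ~(~p -> q)) | (q -> ~p), w2   [<>-rule on 3: fresh world w2, w1Rw2]
6. q -> ~p, w2   [|-rule on 5 (branches; this branch)]
7. ~p, w2   [->-rule on 6 (branches; this branch)]
8. <>((~(q | p) -> ~(~p -> q)) | (q -> ~p)), w3   [<>-rule on 4: fresh world w3, w1Rw3]
9. (~(q | p) -> ~(~p -> q)) | (q -> ~p), w4   [<>-rule on 8: fresh world w4, w3Rw4]
10. q -> ~p, w4   [|-rule on 9 (branches; this branch)]
11. ~p, w4   [->-rule on 10 (branches; this branch)]
Accessibility: w0Rw0, w0Rw1, w1Rw1, w1Rw2, w1Rw3, w2Rw2, w3Rw3, w3Rw4, w4Rw4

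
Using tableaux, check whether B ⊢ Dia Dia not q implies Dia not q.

Invalid (countermodel exists)

Tableau for the negation not (Dia Dia not q implies Dia not q):
1. not (Dia Dia not q implies Dia not q), u
2. Dia Dia not q, u   [neg-implies-rule on 1]
3. not Dia not q, u   [neg-implies-rule on 1]
4. q, u   [neg-Dia-rule on 3 via uRu]
5. Dia not q, v   [Dia-rule on 2: fresh world v, uRv]
6. q, v   [neg-Dia-rule on 3 via uRv]
7. not q, w   [Dia-rule on 5: fresh world w, vRw]
Accessibility: uRu, uRv, vRu, vRv, vRw, wRv, wRw
The negation has an open branch (countermodel exists).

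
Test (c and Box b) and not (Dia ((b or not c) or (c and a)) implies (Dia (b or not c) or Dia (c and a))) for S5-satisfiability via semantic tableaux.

No, unsatisfiable

1. (c and Box b) and not (Dia ((b or not c) or (c and a)) implies (Dia (b or not c) or Dia (c and a))), w0
2. c and Box b, w0   [and-rule on 1]
3. not (Dia ((b or not c) or (c and a)) implies (Dia (b or not c) or Dia (c and a))), w0   [and-rule on 1]
4. c, w0   [and-rule on 2]
5. Box b, w0   [and-rule on 2]
6. Dia ((b or not c) or (c and a)), w0   [neg-implies-rule on 3]
7. not (Dia (b or not c) or Dia (c and a)), w0   [neg-implies-rule on 3]
8. not Dia (b or not c), w0   [neg-or-rule on 7]
9. not Dia (c and a), w0   [neg-or-rule on 7]
10. b, w0   [Box-rule on 5 via w0Rw0]
11. not (b or not c), w0   [neg-Dia-rule on 8 via w0Rw0]
12. not b, w0   [neg-or-rule on 11]
Accessibility: w0Rw0
Branch closes: b and not b both at w0.
(One branch shown.) All branches close.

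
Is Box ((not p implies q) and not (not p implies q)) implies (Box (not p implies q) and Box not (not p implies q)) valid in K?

Tableau for the negation not (Box ((not p implies q) and not (not p implies q)) implies (Box (not p implies q) and Box not (not p implies q))):
1. not (Box ((not p implies q) and not (not p implies q)) implies (Box (not p implies q) and Box not (not p implies q))), u
2. Box ((not p implies q) and not (not p implies q)), u
3. not (Box (not p implies q) and Box not (not p implies q)), u
4. not Box not (not p implies q), u
5. not p implies q, v
6. (not p implies q) and not (not p implies q), v
7. not (not p implies q), v
8. not p, v
9. not q, v
10. q, v
Accessibility: uRv
Branch closes: q and not q both at v.
All branches of the negation close; one closing branch shown above.

Valid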